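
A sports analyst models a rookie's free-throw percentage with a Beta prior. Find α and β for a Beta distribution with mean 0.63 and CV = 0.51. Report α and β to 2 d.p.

α = 0.79, β = 0.47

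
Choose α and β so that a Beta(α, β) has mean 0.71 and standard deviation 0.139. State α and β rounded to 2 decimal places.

σ² = 0.139² = 0.019321.
With s = α+β, Var = μ(1−μ)/(s+1), so s+1 = (0.71×0.29)/0.019321 = 10.6568 and s = 9.6568.
α = μs = 6.86, β = (1−μ)s = 2.80.

α = 6.86, β = 2.80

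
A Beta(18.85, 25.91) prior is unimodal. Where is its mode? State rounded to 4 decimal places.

With α,β > 1, mode = (α−1)/(α+β−2) = 17.85/42.76 = 0.4174.

0.4174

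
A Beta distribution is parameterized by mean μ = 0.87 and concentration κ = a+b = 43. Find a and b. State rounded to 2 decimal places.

a = μκ = 0.87×43 = 37.41 and b = (1−μ)κ = 0.13×43 = 5.59.

a = 37.41, b = 5.59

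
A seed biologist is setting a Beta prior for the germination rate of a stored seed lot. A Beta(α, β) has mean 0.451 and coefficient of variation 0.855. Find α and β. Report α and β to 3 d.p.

α = 0.300, β = 0.365

σ = CV·μ = 0.855×0.451 = 0.38560, so σ² = 0.148691.
s+1 = μ(1−μ)/σ² = 0.247599/0.148691 = 1.6652, so s = α+β = 0.6652.
α = μs = 0.300, β = (1−μ)s = 0.365.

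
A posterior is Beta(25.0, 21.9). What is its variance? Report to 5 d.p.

0.00520

Var = αβ/[(α+β)²(α+β+1)] = (25.0×21.9)/(46.9²×47.9) = 547.50/105361.319 = 0.00520.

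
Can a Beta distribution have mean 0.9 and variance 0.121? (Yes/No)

No

A Beta with mean μ has variance μ(1−μ)/(α+β+1) < μ(1−μ).
Here μ(1−μ) = 0.9×0.1 = 0.09, and 0.121 ≥ 0.09.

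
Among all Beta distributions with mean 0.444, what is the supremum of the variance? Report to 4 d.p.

Var = μ(1−μ)/(α+β+1), which approaches μ(1−μ) as α+β → 0.
So the supremum is μ(1−μ) = 0.444×0.556 = 0.2469.

0.2469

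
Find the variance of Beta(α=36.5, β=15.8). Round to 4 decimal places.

α+β = 52.3 and αβ = 576.70, so Var = αβ/[(α+β)²(α+β+1)] = 576.70/145790.957 = 0.0040.

0.0040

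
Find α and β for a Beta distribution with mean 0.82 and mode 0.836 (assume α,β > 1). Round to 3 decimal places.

α = 34.440, β = 7.560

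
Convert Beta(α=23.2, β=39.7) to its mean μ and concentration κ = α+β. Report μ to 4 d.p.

κ = α+β = 23.2+39.7 = 62.9; μ = α/κ = 23.2/62.9 = 0.3688.

μ = 0.3688, κ = 62.9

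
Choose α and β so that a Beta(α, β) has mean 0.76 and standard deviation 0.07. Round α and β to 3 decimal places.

First σ² = 0.0049. Setting α = μn, β = (1−μ)n with n = α+β,
μ(1−μ)/(n+1) = 0.0049 ⇒ n+1 = 0.1824/0.0049 = 37.2245 ⇒ n = 36.2245.
Hence α = 0.76×36.2245 = 27.531, β = 0.24×36.2245 = 8.694.

α = 27.531, β = 8.694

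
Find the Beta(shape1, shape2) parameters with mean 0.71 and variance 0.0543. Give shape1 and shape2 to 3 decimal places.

Write ν = shape1+shape2; then shape1 = μν and Var = μ(1−μ)/(ν+1).
ν = μ(1−μ)/Var − 1 = 0.2059/0.0543 − 1 = 2.7919.
shape1 = 0.71·2.7919 = 1.982, shape2 = 0.29·2.7919 = 0.810.

shape1 = 1.982, shape2 = 0.810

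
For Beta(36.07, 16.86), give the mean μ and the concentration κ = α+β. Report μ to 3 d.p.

κ = α+β = 36.07+16.86 = 52.93; μ = α/κ = 36.07/52.93 = 0.681.

μ = 0.681, κ = 52.93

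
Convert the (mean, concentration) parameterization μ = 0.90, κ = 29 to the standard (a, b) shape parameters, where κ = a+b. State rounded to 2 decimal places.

a = μκ = 0.90×29 = 26.10 and b = (1−μ)κ = 0.10×29 = 2.90.

a = 26.10, b = 2.90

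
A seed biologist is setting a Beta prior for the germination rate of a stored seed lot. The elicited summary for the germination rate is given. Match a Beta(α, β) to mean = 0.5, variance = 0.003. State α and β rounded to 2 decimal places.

α = 41.17, β = 41.17

Let s = α+β. The Beta variance is μ(1−μ)/(s+1).
So s+1 = μ(1−μ)/σ² = (0.5×0.5)/0.003 = 0.25/0.003 = 83.3333, giving s = 82.3333.
Then α = μs = 0.5×82.3333 = 41.17 and β = (1−μ)s = 0.5×82.3333 = 41.17.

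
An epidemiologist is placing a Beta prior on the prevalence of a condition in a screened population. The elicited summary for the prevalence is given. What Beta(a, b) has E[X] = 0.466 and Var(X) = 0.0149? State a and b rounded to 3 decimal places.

a = 7.317, b = 8.384

By moment matching, a+b = μ(1−μ)/σ² − 1 = (0.466·0.534)/0.0149 − 1 = 16.7009 − 1 = 15.7009.
Since a/(a+b) = μ, a = 0.466·15.7009 = 7.317 and b = 0.534·15.7009 = 8.384.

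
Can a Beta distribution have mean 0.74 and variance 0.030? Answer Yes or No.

Yes

For any Beta, Var(X) < E[X]·(1−E[X]).
Here μ(1−μ) = 0.74×0.26 = 0.1924, and 0.030 < 0.1924.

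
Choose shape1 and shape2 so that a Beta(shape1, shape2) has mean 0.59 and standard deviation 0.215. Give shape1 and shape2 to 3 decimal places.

shape1 = 2.498, shape2 = 1.736

Variance = 0.215² = 0.046225. The moment-matching identity shape1+shape2 = μ(1−μ)/Var − 1 gives
shape1+shape2 = 0.2419/0.046225 − 1 = 4.2331, so shape1 = μ·4.2331 = 2.498 and shape2 = (1−μ)·4.2331 = 1.736.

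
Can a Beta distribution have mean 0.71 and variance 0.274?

For any Beta, Var(X) < E[X]·(1−E[X]).
Here μ(1−μ) = 0.71×0.29 = 0.2059, and 0.274 ≥ 0.2059.

No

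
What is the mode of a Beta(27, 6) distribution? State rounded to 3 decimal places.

0.839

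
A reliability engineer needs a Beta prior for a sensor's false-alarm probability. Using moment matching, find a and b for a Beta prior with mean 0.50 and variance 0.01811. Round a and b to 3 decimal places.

Write ν = a+b; then a = μν and Var = μ(1−μ)/(ν+1).
ν = μ(1−μ)/Var − 1 = 0.2500/0.01811 − 1 = 12.8045.
a = 0.50·12.8045 = 6.402, b = 0.50·12.8045 = 6.402.

a = 6.402, b = 6.402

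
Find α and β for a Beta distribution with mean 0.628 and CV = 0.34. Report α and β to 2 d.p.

σ = CV·μ = 0.34×0.628 = 0.21352, so σ² = 0.045591.
s+1 = μ(1−μ)/σ² = 0.233616/0.045591 = 5.1242, so s = α+β = 4.1242.
α = μs = 2.59, β = (1−μ)s = 1.53.

α = 2.59, β = 1.53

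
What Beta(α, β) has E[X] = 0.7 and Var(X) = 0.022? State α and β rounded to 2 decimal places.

Write ν = α+β; then α = μν and Var = μ(1−μ)/(ν+1).
ν = μ(1−μ)/Var − 1 = 0.21/0.022 − 1 = 8.5455.
α = 0.7·8.5455 = 5.98, β = 0.3·8.5455 = 2.56.

α = 5.98, β = 2.56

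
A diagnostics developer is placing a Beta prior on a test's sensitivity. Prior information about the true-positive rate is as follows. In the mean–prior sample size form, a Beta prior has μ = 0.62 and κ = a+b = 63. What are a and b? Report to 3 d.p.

a = 39.060, b = 23.940

a = μκ = 0.62×63 = 39.060 and b = (1−μ)κ = 0.38×63 = 23.940.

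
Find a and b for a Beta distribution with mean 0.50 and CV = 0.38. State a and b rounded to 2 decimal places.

σ = CV·μ = 0.38×0.50 = 0.19000, so σ² = 0.036100.
s+1 = μ(1−μ)/σ² = 0.2500/0.036100 = 6.9252, so s = a+b = 5.9252.
a = μs = 2.96, b = (1−μ)s = 2.96.

a = 2.96, b = 2.96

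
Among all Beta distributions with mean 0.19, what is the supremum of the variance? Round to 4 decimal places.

Var = μ(1−μ)/(α+β+1), which approaches μ(1−μ) as α+β → 0.
So the supremum is μ(1−μ) = 0.19×0.81 = 0.1539.

0.1539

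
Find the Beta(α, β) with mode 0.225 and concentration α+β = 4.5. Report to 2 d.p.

Since the density peak of Beta(α,β) is at (α−1)/(α+β−2),
α = 1 + 0.225(4.5−2) = 1.56 and β = 4.5 − 1.56 = 2.94.

α = 1.56, β = 2.94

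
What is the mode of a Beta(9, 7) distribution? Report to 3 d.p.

0.571

With α,β > 1, mode = (α−1)/(α+β−2) = 8/14 = 0.571.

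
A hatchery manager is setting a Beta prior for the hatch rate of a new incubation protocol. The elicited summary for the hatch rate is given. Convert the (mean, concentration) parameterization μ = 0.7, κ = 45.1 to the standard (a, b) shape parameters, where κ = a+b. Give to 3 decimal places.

a = 31.570, b = 13.530

Split κ in proportion μ : (1−μ): a = 0.7·45.1 = 31.570, b = 45.1 − 31.570 = 13.530.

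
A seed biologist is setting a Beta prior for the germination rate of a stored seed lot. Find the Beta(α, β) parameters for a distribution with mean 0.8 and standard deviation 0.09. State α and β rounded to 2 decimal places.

α = 15.00, β = 3.75

First σ² = 0.0081. Setting α = μn, β = (1−μ)n with n = α+β,
μ(1−μ)/(n+1) = 0.0081 ⇒ n+1 = 0.16/0.0081 = 19.7531 ⇒ n = 18.7531.
Hence α = 0.8×18.7531 = 15.00, β = 0.2×18.7531 = 3.75.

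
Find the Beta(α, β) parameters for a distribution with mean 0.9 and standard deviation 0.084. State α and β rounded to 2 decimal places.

σ² = 0.084² = 0.007056.
With s = α+β, Var = μ(1−μ)/(s+1), so s+1 = (0.9×0.1)/0.007056 = 12.7551 and s = 11.7551.
α = μs = 10.58, β = (1−μ)s = 1.18.

α = 10.58, β = 1.18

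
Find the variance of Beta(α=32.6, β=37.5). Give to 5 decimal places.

0.00350

Var = αβ/[(α+β)²(α+β+1)] = (32.6×37.5)/(70.1²×71.1) = 1222.50/349386.111 = 0.00350.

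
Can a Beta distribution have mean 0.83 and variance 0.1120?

For any Beta, Var(X) < E[X]·(1−E[X]).
Here μ(1−μ) = 0.83×0.17 = 0.1411, and 0.1120 < 0.1411.

Yes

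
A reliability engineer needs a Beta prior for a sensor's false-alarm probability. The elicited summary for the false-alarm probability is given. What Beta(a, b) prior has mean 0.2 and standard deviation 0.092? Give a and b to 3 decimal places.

First σ² = 0.008464. Setting a = μn, b = (1−μ)n with n = a+b,
μ(1−μ)/(n+1) = 0.008464 ⇒ n+1 = 0.16/0.008464 = 18.9036 ⇒ n = 17.9036.
Hence a = 0.2×17.9036 = 3.581, b = 0.8×17.9036 = 14.323.

a = 3.581, b = 14.323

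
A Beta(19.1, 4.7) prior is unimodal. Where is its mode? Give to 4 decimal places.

With α,β > 1, mode = (α−1)/(α+β−2) = 18.1/21.8 = 0.8303.

0.8303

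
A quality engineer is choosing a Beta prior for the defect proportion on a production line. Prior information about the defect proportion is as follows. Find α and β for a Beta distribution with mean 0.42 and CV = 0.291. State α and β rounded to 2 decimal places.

α = 6.43, β = 8.88

σ = CV·μ = 0.291×0.42 = 0.12222, so σ² = 0.014938.
s+1 = μ(1−μ)/σ² = 0.2436/0.014938 = 16.3077, so s = α+β = 15.3077.
α = μs = 6.43, β = (1−μ)s = 8.88.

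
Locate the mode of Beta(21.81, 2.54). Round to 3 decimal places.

0.931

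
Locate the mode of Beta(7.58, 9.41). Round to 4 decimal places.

With α,β > 1, mode = (α−1)/(α+β−2) = 6.58/14.99 = 0.4390.

0.4390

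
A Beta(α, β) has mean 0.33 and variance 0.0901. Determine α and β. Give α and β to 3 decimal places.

α = 0.480, β = 0.974

Let s = α+β. The Beta variance is μ(1−μ)/(s+1).
So s+1 = μ(1−μ)/σ² = (0.33×0.67)/0.0901 = 0.2211/0.0901 = 2.4539, giving s = 1.4539.
Then α = μs = 0.33×1.4539 = 0.480 and β = (1−μ)s = 0.67×1.4539 = 0.974.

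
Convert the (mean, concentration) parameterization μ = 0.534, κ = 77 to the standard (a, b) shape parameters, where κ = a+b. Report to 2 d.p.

a = 41.12, b = 35.88

a = μκ = 0.534×77 = 41.12 and b = (1−μ)κ = 0.466×77 = 35.88.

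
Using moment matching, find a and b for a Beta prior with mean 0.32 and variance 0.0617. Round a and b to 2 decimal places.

a = 0.81, b = 1.72

Write ν = a+b; then a = μν and Var = μ(1−μ)/(ν+1).
ν = μ(1−μ)/Var − 1 = 0.2176/0.0617 − 1 = 2.5267.
a = 0.32·2.5267 = 0.81, b = 0.68·2.5267 = 1.72.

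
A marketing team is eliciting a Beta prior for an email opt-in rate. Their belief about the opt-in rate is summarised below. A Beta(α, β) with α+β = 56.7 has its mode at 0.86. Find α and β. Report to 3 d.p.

Since the density peak of Beta(α,β) is at (α−1)/(α+β−2),
α = 1 + 0.86(56.7−2) = 48.042 and β = 56.7 − 48.042 = 8.658.

α = 48.042, β = 8.658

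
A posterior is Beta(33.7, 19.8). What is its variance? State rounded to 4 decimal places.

α+β = 53.5 and αβ = 667.26, so Var = αβ/[(α+β)²(α+β+1)] = 667.26/155992.625 = 0.0043.

0.0043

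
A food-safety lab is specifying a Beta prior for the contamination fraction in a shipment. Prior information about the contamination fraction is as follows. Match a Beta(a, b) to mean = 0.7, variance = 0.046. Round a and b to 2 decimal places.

a = 2.50, b = 1.07

Write ν = a+b; then a = μν and Var = μ(1−μ)/(ν+1).
ν = μ(1−μ)/Var − 1 = 0.21/0.046 − 1 = 3.5652.
a = 0.7·3.5652 = 2.50, b = 0.3·3.5652 = 1.07.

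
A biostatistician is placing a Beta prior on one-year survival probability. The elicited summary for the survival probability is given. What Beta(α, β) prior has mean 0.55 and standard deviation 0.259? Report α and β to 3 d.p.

α = 1.479, β = 1.210

σ² = 0.259² = 0.067081.
With s = α+β, Var = μ(1−μ)/(s+1), so s+1 = (0.55×0.45)/0.067081 = 3.6896 and s = 2.6896.
α = μs = 1.479, β = (1−μ)s = 1.210.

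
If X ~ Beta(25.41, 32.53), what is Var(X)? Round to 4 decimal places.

0.0042

α+β = 57.94 and αβ = 826.5873, so Var = αβ/[(α+β)²(α+β+1)] = 826.5873/197864.149784 = 0.0042.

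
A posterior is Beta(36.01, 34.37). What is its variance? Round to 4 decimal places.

0.0035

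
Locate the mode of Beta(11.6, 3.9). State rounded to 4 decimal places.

0.7852

With α,β > 1, mode = (α−1)/(α+β−2) = 10.6/13.5 = 0.7852.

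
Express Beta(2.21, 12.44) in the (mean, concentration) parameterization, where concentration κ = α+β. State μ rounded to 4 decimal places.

κ = α+β = 2.21+12.44 = 14.65; μ = α/κ = 2.21/14.65 = 0.1509.

μ = 0.1509, κ = 14.65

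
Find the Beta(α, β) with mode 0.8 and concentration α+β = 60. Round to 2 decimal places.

Since the density peak of Beta(α,β) is at (α−1)/(α+β−2),
α = 1 + 0.8(60−2) = 47.40 and β = 60 − 47.40 = 12.60.

α = 47.40, β = 12.60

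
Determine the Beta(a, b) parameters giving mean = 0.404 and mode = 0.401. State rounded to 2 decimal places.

Let s = a+b. Mean gives a = μs = 0.404s; mode gives (a−1)/(s−2) = 0.401.
Substituting: 0.404s − 1 = 0.401(s−2) = 0.401s − 0.802, so 0.003s = 0.198 and s = 66.0000.
Then a = 0.404×66.0000 = 26.66 and b = s−a = 39.34.

a = 26.66, b = 39.34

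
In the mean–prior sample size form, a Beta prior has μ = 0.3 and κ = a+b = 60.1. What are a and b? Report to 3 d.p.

a = 18.030, b = 42.070

a = μκ = 0.3×60.1 = 18.030 and b = (1−μ)κ = 0.7×60.1 = 42.070.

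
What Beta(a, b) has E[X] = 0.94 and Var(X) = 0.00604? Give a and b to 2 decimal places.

a = 7.84, b = 0.50

Let s = a+b. The Beta variance is μ(1−μ)/(s+1).
So s+1 = μ(1−μ)/σ² = (0.94×0.06)/0.00604 = 0.0564/0.00604 = 9.3377, giving s = 8.3377.
Then a = μs = 0.94×8.3377 = 7.84 and b = (1−μ)s = 0.06×8.3377 = 0.50.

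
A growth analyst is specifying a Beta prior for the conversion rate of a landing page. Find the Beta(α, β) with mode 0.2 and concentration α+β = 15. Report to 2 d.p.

Mode = (α−1)/(κ−2) with κ = α+β, so α−1 = 0.2·13 = 2.60.
α = 3.60; β = κ − α = 11.40.

α = 3.60, β = 11.40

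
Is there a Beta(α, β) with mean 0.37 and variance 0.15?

Yes

For any Beta, Var(X) < E[X]·(1−E[X]).
Here μ(1−μ) = 0.37×0.63 = 0.2331, and 0.15 < 0.2331.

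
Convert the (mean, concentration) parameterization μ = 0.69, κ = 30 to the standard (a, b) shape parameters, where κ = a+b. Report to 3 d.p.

a = μκ = 0.69×30 = 20.700 and b = (1−μ)κ = 0.31×30 = 9.300.

a = 20.700, b = 9.300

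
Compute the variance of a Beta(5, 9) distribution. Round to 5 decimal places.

μ = 5/14 = 0.357143; Var = μ(1−μ)/(α+β+1) = 0.2295918/15 = 0.01531.

0.01531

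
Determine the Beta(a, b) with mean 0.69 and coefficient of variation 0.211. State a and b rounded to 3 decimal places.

Var = (CV·μ)² = (0.211×0.69)² = 0.021196.
a+b = μ(1−μ)/Var − 1 = 0.2139/0.021196 − 1 = 9.0913.
Thus a = 0.69·9.0913 = 6.273 and b = 0.31·9.0913 = 2.818.

a = 6.273, b = 2.818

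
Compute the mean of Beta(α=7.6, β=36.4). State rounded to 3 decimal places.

0.173

E[X] = α/(α+β) = 7.6/44.0 = 0.173.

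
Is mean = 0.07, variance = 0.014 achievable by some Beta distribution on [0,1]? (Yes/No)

Yes

For any Beta, Var(X) < E[X]·(1−E[X]).
Here μ(1−μ) = 0.07×0.93 = 0.0651, and 0.014 < 0.0651.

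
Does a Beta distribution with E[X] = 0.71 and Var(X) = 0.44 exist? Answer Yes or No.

No

The Beta variance bound is σ² < μ(1−μ).
Here μ(1−μ) = 0.71×0.29 = 0.2059, and 0.44 ≥ 0.2059.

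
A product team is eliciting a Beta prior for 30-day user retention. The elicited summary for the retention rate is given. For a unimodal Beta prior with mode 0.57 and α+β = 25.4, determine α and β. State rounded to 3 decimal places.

For α,β>1 the mode is (α−1)/(α+β−2), so α = mode·(κ−2)+1 = 0.57×23.4+1 = 14.338.
And β = (1−mode)·(κ−2)+1 = 0.43×23.4+1 = 11.062.

α = 14.338, β = 11.062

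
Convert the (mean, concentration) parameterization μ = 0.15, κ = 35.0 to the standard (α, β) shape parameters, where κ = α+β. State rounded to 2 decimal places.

α = 5.25, β = 29.75

α = μκ = 0.15×35.0 = 5.25 and β = (1−μ)κ = 0.85×35.0 = 29.75.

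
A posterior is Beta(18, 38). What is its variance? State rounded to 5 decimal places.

0.00383

μ = 18/56 = 0.321429; Var = μ(1−μ)/(α+β+1) = 0.2181122/57 = 0.00383.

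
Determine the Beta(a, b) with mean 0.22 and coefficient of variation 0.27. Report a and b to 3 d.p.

Var = (CV·μ)² = (0.27×0.22)² = 0.003528.
a+b = μ(1−μ)/Var − 1 = 0.1716/0.003528 − 1 = 47.6345.
Thus a = 0.22·47.6345 = 10.480 and b = 0.78·47.6345 = 37.155.

a = 10.480, b = 37.155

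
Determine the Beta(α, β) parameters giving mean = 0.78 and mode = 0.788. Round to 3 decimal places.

α = 56.160, β = 15.840

With s = α+β: μ = α/s and mode = (α−1)/(s−2). Eliminating α = μs,
μs − 1 = m(s−2) ⇒ s(μ−m) = 1−2m ⇒ s = -0.576/-0.008 = 72.0000.
So α = μs = 56.160, β = (1−μ)s = 15.840.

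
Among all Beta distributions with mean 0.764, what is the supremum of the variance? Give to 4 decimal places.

Var = μ(1−μ)/(α+β+1), which approaches μ(1−μ) as α+β → 0.
So the supremum is μ(1−μ) = 0.764×0.236 = 0.1803.

0.1803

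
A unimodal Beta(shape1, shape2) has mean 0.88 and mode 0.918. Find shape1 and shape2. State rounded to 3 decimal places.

shape1 = 19.360, shape2 = 2.640

Let s = shape1+shape2. Mean gives shape1 = μs = 0.88s; mode gives (shape1−1)/(s−2) = 0.918.
Substituting: 0.88s − 1 = 0.918(s−2) = 0.918s − 1.836, so -0.038s = -0.836 and s = 22.0000.
Then shape1 = 0.88×22.0000 = 19.360 and shape2 = s−shape1 = 2.640.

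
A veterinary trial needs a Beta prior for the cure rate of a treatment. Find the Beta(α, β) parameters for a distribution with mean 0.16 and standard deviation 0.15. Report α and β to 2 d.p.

σ² = 0.15² = 0.0225.
With s = α+β, Var = μ(1−μ)/(s+1), so s+1 = (0.16×0.84)/0.0225 = 5.9733 and s = 4.9733.
α = μs = 0.80, β = (1−μ)s = 4.18.

α = 0.80, β = 4.18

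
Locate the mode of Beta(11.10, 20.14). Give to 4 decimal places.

The density x^(α−1)(1−x)^(β−1) is maximised at (α−1)/(α+β−2) = 10.10/29.24 = 0.3454.

0.3454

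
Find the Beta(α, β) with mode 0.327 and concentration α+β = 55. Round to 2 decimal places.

α = 18.33, β = 36.67

Mode = (α−1)/(κ−2) with κ = α+β, so α−1 = 0.327·53 = 17.33.
α = 18.33; β = κ − α = 36.67.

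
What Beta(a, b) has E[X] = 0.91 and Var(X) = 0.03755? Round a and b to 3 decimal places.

Let s = a+b. The Beta variance is μ(1−μ)/(s+1).
So s+1 = μ(1−μ)/σ² = (0.91×0.09)/0.03755 = 0.0819/0.03755 = 2.1811, giving s = 1.1811.
Then a = μs = 0.91×1.1811 = 1.075 and b = (1−μ)s = 0.09×1.1811 = 0.106.

a = 1.075, b = 0.106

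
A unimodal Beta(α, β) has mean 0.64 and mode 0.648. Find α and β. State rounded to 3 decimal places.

α = 23.680, β = 13.320

With s = α+β: μ = α/s and mode = (α−1)/(s−2). Eliminating α = μs,
μs − 1 = m(s−2) ⇒ s(μ−m) = 1−2m ⇒ s = -0.296/-0.008 = 37.0000.
So α = μs = 23.680, β = (1−μ)s = 13.320.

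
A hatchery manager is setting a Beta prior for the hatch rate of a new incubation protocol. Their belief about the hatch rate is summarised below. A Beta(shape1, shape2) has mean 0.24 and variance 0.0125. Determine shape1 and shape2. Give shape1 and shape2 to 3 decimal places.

By moment matching, shape1+shape2 = μ(1−μ)/σ² − 1 = (0.24·0.76)/0.0125 − 1 = 14.5920 − 1 = 13.5920.
Since shape1/(shape1+shape2) = μ, shape1 = 0.24·13.5920 = 3.262 and shape2 = 0.76·13.5920 = 10.330.

shape1 = 3.262, shape2 = 10.330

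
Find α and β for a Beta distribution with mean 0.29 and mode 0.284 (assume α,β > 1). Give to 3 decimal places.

With s = α+β: μ = α/s and mode = (α−1)/(s−2). Eliminating α = μs,
μs − 1 = m(s−2) ⇒ s(μ−m) = 1−2m ⇒ s = 0.432/0.006 = 72.0000.
So α = μs = 20.880, β = (1−μ)s = 51.120.

α = 20.880, β = 51.120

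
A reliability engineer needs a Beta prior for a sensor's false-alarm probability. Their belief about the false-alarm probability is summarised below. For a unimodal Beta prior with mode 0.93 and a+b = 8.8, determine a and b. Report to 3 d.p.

Since the density peak of Beta(a,b) is at (a−1)/(a+b−2),
a = 1 + 0.93(8.8−2) = 7.324 and b = 8.8 − 7.324 = 1.476.

a = 7.324, b = 1.476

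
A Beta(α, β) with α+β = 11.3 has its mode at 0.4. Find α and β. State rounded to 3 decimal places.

Since the density peak of Beta(α,β) is at (α−1)/(α+β−2),
α = 1 + 0.4(11.3−2) = 4.720 and β = 11.3 − 4.720 = 6.580.

α = 4.720, β = 6.580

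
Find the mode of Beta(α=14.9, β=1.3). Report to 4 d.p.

The density x^(α−1)(1−x)^(β−1) is maximised at (α−1)/(α+β−2) = 13.9/14.2 = 0.9789.

0.9789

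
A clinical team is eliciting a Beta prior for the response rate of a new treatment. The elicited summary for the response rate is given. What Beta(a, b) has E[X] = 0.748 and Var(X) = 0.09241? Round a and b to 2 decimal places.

Write ν = a+b; then a = μν and Var = μ(1−μ)/(ν+1).
ν = μ(1−μ)/Var − 1 = 0.188496/0.09241 − 1 = 1.0398.
a = 0.748·1.0398 = 0.78, b = 0.252·1.0398 = 0.26.

a = 0.78, b = 0.26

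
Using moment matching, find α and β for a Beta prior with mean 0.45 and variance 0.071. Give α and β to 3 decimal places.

α = 1.119, β = 1.367

Write ν = α+β; then α = μν and Var = μ(1−μ)/(ν+1).
ν = μ(1−μ)/Var − 1 = 0.2475/0.071 − 1 = 2.4859.
α = 0.45·2.4859 = 1.119, β = 0.55·2.4859 = 1.367.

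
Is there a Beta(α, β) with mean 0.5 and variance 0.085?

The Beta variance bound is σ² < μ(1−μ).
Here μ(1−μ) = 0.5×0.5 = 0.25, and 0.085 < 0.25.

Yes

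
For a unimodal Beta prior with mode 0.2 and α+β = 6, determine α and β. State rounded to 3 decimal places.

For α,β>1 the mode is (α−1)/(α+β−2), so α = mode·(κ−2)+1 = 0.2×4+1 = 1.800.
And β = (1−mode)·(κ−2)+1 = 0.8×4+1 = 4.200.

α = 1.800, β = 4.200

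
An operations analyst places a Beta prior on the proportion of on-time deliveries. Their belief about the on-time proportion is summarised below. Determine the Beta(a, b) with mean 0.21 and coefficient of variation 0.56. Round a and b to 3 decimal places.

a = 2.309, b = 8.687

σ = CV·μ = 0.56×0.21 = 0.11760, so σ² = 0.013830.
s+1 = μ(1−μ)/σ² = 0.1659/0.013830 = 11.9959, so s = a+b = 10.9959.
a = μs = 2.309, b = (1−μ)s = 8.687.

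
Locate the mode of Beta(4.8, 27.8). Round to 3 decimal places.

The density x^(α−1)(1−x)^(β−1) is maximised at (α−1)/(α+β−2) = 3.8/30.6 = 0.124.

0.124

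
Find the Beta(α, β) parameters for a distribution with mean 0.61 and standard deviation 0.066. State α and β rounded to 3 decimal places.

α = 32.705, β = 20.910

σ² = 0.066² = 0.004356.
With s = α+β, Var = μ(1−μ)/(s+1), so s+1 = (0.61×0.39)/0.004356 = 54.6143 and s = 53.6143.
α = μs = 32.705, β = (1−μ)s = 20.910.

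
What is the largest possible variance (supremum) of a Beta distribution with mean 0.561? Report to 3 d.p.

0.246

For fixed mean μ the Beta variance is μ(1−μ)/(α+β+1), increasing as α+β decreases.
Its least upper bound (not attained) is μ(1−μ) = 0.561·0.439 = 0.246.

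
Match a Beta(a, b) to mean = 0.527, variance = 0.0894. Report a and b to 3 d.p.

a = 0.942, b = 0.846

Write ν = a+b; then a = μν and Var = μ(1−μ)/(ν+1).
ν = μ(1−μ)/Var − 1 = 0.249271/0.0894 − 1 = 1.7883.
a = 0.527·1.7883 = 0.942, b = 0.473·1.7883 = 0.846.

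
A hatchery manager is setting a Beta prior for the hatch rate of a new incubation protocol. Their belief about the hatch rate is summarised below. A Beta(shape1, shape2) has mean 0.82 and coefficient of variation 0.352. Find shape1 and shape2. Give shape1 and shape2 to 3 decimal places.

shape1 = 0.633, shape2 = 0.139

σ = CV·μ = 0.352×0.82 = 0.28864, so σ² = 0.083313.
s+1 = μ(1−μ)/σ² = 0.1476/0.083313 = 1.7716, so s = shape1+shape2 = 0.7716.
shape1 = μs = 0.633, shape2 = (1−μ)s = 0.139.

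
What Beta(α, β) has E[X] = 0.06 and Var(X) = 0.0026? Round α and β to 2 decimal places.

α = 1.24, β = 19.45

Write ν = α+β; then α = μν and Var = μ(1−μ)/(ν+1).
ν = μ(1−μ)/Var − 1 = 0.0564/0.0026 − 1 = 20.6923.
α = 0.06·20.6923 = 1.24, β = 0.94·20.6923 = 19.45.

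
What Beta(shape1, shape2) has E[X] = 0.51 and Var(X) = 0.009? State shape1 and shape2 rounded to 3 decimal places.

shape1 = 13.651, shape2 = 13.116

Write ν = shape1+shape2; then shape1 = μν and Var = μ(1−μ)/(ν+1).
ν = μ(1−μ)/Var − 1 = 0.2499/0.009 − 1 = 26.7667.
shape1 = 0.51·26.7667 = 13.651, shape2 = 0.49·26.7667 = 13.116.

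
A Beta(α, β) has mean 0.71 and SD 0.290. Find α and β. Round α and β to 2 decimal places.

α = 1.03, β = 0.42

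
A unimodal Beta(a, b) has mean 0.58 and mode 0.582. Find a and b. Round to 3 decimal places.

Let s = a+b. Mean gives a = μs = 0.58s; mode gives (a−1)/(s−2) = 0.582.
Substituting: 0.58s − 1 = 0.582(s−2) = 0.582s − 1.164, so -0.002s = -0.164 and s = 82.0000.
Then a = 0.58×82.0000 = 47.560 and b = s−a = 34.440.

a = 47.560, b = 34.440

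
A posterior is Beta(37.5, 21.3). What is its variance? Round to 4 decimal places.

μ = 37.5/58.8 = 0.637755; Var = μ(1−μ)/(α+β+1) = 0.2310235/59.8 = 0.0039.

0.0039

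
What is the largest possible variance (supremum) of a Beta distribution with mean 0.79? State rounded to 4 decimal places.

Var = μ(1−μ)/(α+β+1), which approaches μ(1−μ) as α+β → 0.
So the supremum is μ(1−μ) = 0.79×0.21 = 0.1659.

0.1659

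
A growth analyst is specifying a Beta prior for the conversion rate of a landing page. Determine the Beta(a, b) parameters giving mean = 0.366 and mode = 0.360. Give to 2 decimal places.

Let s = a+b. Mean gives a = μs = 0.366s; mode gives (a−1)/(s−2) = 0.360.
Substituting: 0.366s − 1 = 0.360(s−2) = 0.360s − 0.720, so 0.006s = 0.280 and s = 46.6667.
Then a = 0.366×46.6667 = 17.08 and b = s−a = 29.59.

a = 17.08, b = 29.59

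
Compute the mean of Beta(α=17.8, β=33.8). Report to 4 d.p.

0.3450

E[X] = α/(α+β) = 17.8/51.6 = 0.3450.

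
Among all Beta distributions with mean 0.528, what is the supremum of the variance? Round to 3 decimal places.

0.249

Var = μ(1−μ)/(α+β+1), which approaches μ(1−μ) as α+β → 0.
So the supremum is μ(1−μ) = 0.528×0.472 = 0.249.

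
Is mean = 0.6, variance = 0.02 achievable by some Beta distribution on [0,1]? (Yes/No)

Yes

A Beta with mean μ has variance μ(1−μ)/(α+β+1) < μ(1−μ).
Here μ(1−μ) = 0.6×0.4 = 0.24, and 0.02 < 0.24.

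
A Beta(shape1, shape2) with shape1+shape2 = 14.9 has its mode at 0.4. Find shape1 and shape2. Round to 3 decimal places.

Mode = (shape1−1)/(κ−2) with κ = shape1+shape2, so shape1−1 = 0.4·12.9 = 5.160.
shape1 = 6.160; shape2 = κ − shape1 = 8.740.

shape1 = 6.160, shape2 = 8.740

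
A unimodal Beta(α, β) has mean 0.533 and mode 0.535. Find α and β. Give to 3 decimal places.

α = 18.655, β = 16.345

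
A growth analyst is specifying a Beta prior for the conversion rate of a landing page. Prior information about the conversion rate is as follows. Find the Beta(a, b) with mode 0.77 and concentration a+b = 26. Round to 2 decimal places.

a = 19.48, b = 6.52

Since the density peak of Beta(a,b) is at (a−1)/(a+b−2),
a = 1 + 0.77(26−2) = 19.48 and b = 26 − 19.48 = 6.52.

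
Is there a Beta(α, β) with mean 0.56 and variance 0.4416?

The Beta variance bound is σ² < μ(1−μ).
Here μ(1−μ) = 0.56×0.44 = 0.2464, and 0.4416 ≥ 0.2464.

No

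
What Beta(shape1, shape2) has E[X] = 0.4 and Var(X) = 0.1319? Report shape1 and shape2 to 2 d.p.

shape1 = 0.33, shape2 = 0.49

Let s = shape1+shape2. The Beta variance is μ(1−μ)/(s+1).
So s+1 = μ(1−μ)/σ² = (0.4×0.6)/0.1319 = 0.24/0.1319 = 1.8196, giving s = 0.8196.
Then shape1 = μs = 0.4×0.8196 = 0.33 and shape2 = (1−μ)s = 0.6×0.8196 = 0.49.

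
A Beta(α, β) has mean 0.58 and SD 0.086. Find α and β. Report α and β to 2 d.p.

First σ² = 0.007396. Setting α = μn, β = (1−μ)n with n = α+β,
μ(1−μ)/(n+1) = 0.007396 ⇒ n+1 = 0.2436/0.007396 = 32.9367 ⇒ n = 31.9367.
Hence α = 0.58×31.9367 = 18.52, β = 0.42×31.9367 = 13.41.

α = 18.52, β = 13.41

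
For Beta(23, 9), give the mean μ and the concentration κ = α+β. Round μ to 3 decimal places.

μ = 0.719, κ = 32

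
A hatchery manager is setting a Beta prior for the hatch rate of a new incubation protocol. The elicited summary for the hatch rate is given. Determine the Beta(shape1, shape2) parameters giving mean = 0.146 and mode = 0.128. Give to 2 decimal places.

shape1 = 6.03, shape2 = 35.30

Let s = shape1+shape2. Mean gives shape1 = μs = 0.146s; mode gives (shape1−1)/(s−2) = 0.128.
Substituting: 0.146s − 1 = 0.128(s−2) = 0.128s − 0.256, so 0.018s = 0.744 and s = 41.3333.
Then shape1 = 0.146×41.3333 = 6.03 and shape2 = s−shape1 = 35.30.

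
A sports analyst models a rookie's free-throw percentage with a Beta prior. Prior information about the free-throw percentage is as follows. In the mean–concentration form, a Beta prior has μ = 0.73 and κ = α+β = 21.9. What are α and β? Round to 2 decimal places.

Split κ in proportion μ : (1−μ): α = 0.73·21.9 = 15.99, β = 21.9 − 15.99 = 5.91.

α = 15.99, β = 5.91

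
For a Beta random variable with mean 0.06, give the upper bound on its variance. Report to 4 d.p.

Var = μ(1−μ)/(α+β+1), which approaches μ(1−μ) as α+β → 0.
So the supremum is μ(1−μ) = 0.06×0.94 = 0.0564.

0.0564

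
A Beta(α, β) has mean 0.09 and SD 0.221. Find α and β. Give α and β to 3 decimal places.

σ² = 0.221² = 0.048841.
With s = α+β, Var = μ(1−μ)/(s+1), so s+1 = (0.09×0.91)/0.048841 = 1.6769 and s = 0.6769.
α = μs = 0.061, β = (1−μ)s = 0.616.

α = 0.061, β = 0.616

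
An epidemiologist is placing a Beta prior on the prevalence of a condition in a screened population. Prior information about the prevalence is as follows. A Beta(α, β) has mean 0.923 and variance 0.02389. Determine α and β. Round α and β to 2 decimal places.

By moment matching, α+β = μ(1−μ)/σ² − 1 = (0.923·0.077)/0.02389 − 1 = 2.9749 − 1 = 1.9749.
Since α/(α+β) = μ, α = 0.923·1.9749 = 1.82 and β = 0.077·1.9749 = 0.15.

α = 1.82, β = 0.15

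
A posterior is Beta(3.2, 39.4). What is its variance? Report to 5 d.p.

0.00159

μ = 3.2/42.6 = 0.075117; Var = μ(1−μ)/(α+β+1) = 0.0694748/43.6 = 0.00159.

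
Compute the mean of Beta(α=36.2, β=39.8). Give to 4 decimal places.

0.4763

The Beta mean is α/(α+β) = 36.2/(36.2+39.8) = 0.4763.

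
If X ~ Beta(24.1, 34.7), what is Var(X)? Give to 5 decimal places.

0.00404

μ = 24.1/58.8 = 0.409864; Var = μ(1−μ)/(α+β+1) = 0.2418755/59.8 = 0.00404.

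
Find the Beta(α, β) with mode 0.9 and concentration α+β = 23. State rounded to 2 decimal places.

Since the density peak of Beta(α,β) is at (α−1)/(α+β−2),
α = 1 + 0.9(23−2) = 19.90 and β = 23 − 19.90 = 3.10.

α = 19.90, β = 3.10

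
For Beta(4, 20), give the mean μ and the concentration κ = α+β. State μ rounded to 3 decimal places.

μ = 0.167, κ = 24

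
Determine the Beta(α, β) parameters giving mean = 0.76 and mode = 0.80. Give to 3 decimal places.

α = 11.400, β = 3.600

With s = α+β: μ = α/s and mode = (α−1)/(s−2). Eliminating α = μs,
μs − 1 = m(s−2) ⇒ s(μ−m) = 1−2m ⇒ s = -0.60/-0.04 = 15.0000.
So α = μs = 11.400, β = (1−μ)s = 3.600.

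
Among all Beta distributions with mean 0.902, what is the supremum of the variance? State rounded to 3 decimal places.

0.088

For fixed mean μ the Beta variance is μ(1−μ)/(α+β+1), increasing as α+β decreases.
Its least upper bound (not attained) is μ(1−μ) = 0.902·0.098 = 0.088.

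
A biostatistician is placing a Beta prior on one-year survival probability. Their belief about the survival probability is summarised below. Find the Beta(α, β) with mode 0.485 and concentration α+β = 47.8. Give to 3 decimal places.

α = 23.213, β = 24.587

Mode = (α−1)/(κ−2) with κ = α+β, so α−1 = 0.485·45.8 = 22.213.
α = 23.213; β = κ − α = 24.587.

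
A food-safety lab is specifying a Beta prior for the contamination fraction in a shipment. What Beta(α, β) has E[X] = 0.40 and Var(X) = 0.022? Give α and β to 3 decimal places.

α = 3.964, β = 5.945

Let s = α+β. The Beta variance is μ(1−μ)/(s+1).
So s+1 = μ(1−μ)/σ² = (0.40×0.60)/0.022 = 0.2400/0.022 = 10.9091, giving s = 9.9091.
Then α = μs = 0.40×9.9091 = 3.964 and β = (1−μ)s = 0.60×9.9091 = 5.945.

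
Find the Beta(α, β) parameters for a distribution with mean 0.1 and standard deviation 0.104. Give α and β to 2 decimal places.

α = 0.73, β = 6.59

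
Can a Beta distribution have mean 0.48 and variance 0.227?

Yes

For any Beta, Var(X) < E[X]·(1−E[X]).
Here μ(1−μ) = 0.48×0.52 = 0.2496, and 0.227 < 0.2496.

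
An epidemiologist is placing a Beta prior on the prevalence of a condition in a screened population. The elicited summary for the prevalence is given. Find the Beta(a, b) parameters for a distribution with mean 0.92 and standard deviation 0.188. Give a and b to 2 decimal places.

σ² = 0.188² = 0.035344.
With s = a+b, Var = μ(1−μ)/(s+1), so s+1 = (0.92×0.08)/0.035344 = 2.0824 and s = 1.0824.
a = μs = 1.00, b = (1−μ)s = 0.09.

a = 1.00, b = 0.09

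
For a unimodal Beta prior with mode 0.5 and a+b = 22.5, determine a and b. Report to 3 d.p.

a = 11.250, b = 11.250

Mode = (a−1)/(κ−2) with κ = a+b, so a−1 = 0.5·20.5 = 10.250.
a = 11.250; b = κ − a = 11.250.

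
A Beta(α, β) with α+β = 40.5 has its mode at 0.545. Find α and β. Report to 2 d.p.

α = 21.98, β = 18.52

Mode = (α−1)/(κ−2) with κ = α+β, so α−1 = 0.545·38.5 = 20.98.
α = 21.98; β = κ − α = 18.52.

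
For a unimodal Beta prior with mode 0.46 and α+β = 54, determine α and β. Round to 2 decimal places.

For α,β>1 the mode is (α−1)/(α+β−2), so α = mode·(κ−2)+1 = 0.46×52+1 = 24.92.
And β = (1−mode)·(κ−2)+1 = 0.54×52+1 = 29.08.

α = 24.92, β = 29.08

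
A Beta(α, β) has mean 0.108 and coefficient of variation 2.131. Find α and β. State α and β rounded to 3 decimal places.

α = 0.088, β = 0.730

Var = (CV·μ)² = (2.131×0.108)² = 0.052968.
α+β = μ(1−μ)/Var − 1 = 0.096336/0.052968 − 1 = 0.8188.
Thus α = 0.108·0.8188 = 0.088 and β = 0.892·0.8188 = 0.730.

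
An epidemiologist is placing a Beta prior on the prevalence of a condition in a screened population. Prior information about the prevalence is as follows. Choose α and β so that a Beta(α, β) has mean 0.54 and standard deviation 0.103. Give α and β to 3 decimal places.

α = 12.104, β = 10.310

Variance = 0.103² = 0.010609. The moment-matching identity α+β = μ(1−μ)/Var − 1 gives
α+β = 0.2484/0.010609 − 1 = 22.4141, so α = μ·22.4141 = 12.104 and β = (1−μ)·22.4141 = 10.310.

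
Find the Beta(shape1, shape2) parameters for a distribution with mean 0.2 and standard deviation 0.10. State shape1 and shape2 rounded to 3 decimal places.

shape1 = 3.000, shape2 = 12.000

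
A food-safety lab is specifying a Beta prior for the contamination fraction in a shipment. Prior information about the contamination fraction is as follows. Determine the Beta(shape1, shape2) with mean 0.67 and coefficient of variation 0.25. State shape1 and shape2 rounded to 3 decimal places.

Var = (CV·μ)² = (0.25×0.67)² = 0.028056.
shape1+shape2 = μ(1−μ)/Var − 1 = 0.2211/0.028056 − 1 = 6.8806.
Thus shape1 = 0.67·6.8806 = 4.610 and shape2 = 0.33·6.8806 = 2.271.

shape1 = 4.610, shape2 = 2.271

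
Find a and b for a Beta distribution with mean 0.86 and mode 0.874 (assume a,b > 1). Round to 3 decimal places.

a = 45.949, b = 7.480

Let s = a+b. Mean gives a = μs = 0.86s; mode gives (a−1)/(s−2) = 0.874.
Substituting: 0.86s − 1 = 0.874(s−2) = 0.874s − 1.748, so -0.014s = -0.748 and s = 53.4286.
Then a = 0.86×53.4286 = 45.949 and b = s−a = 7.480.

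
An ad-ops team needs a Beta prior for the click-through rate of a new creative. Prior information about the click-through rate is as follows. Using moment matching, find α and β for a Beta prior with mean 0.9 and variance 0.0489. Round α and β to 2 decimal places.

α = 0.76, β = 0.08

Write ν = α+β; then α = μν and Var = μ(1−μ)/(ν+1).
ν = μ(1−μ)/Var − 1 = 0.09/0.0489 − 1 = 0.8405.
α = 0.9·0.8405 = 0.76, β = 0.1·0.8405 = 0.08.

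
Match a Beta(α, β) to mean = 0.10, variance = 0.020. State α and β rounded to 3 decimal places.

α = 0.350, β = 3.150

Write ν = α+β; then α = μν and Var = μ(1−μ)/(ν+1).
ν = μ(1−μ)/Var − 1 = 0.0900/0.020 − 1 = 3.5000.
α = 0.10·3.5000 = 0.350, β = 0.90·3.5000 = 3.150.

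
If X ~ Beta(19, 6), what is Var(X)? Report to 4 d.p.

Var = αβ/[(α+β)²(α+β+1)] = (19×6)/(25²×26) = 114/16250 = 0.0070.

0.0070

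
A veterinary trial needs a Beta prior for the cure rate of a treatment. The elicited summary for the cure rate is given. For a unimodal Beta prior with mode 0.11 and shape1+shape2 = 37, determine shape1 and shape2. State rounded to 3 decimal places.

For shape1,shape2>1 the mode is (shape1−1)/(shape1+shape2−2), so shape1 = mode·(κ−2)+1 = 0.11×35+1 = 4.850.
And shape2 = (1−mode)·(κ−2)+1 = 0.89×35+1 = 32.150.

shape1 = 4.850, shape2 = 32.150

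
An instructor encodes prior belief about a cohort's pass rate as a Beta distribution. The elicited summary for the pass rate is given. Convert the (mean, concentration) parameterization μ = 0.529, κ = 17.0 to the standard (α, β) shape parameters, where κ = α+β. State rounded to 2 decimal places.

α = 8.99, β = 8.01

α = μκ = 0.529×17.0 = 8.99 and β = (1−μ)κ = 0.471×17.0 = 8.01.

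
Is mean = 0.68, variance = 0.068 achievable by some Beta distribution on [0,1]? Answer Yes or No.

The Beta variance bound is σ² < μ(1−μ).
Here μ(1−μ) = 0.68×0.32 = 0.2176, and 0.068 < 0.2176.

Yes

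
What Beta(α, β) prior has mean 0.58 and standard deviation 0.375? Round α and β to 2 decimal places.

α = 0.42, β = 0.31

σ² = 0.375² = 0.140625.
With s = α+β, Var = μ(1−μ)/(s+1), so s+1 = (0.58×0.42)/0.140625 = 1.7323 and s = 0.7323.
α = μs = 0.42, β = (1−μ)s = 0.31.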